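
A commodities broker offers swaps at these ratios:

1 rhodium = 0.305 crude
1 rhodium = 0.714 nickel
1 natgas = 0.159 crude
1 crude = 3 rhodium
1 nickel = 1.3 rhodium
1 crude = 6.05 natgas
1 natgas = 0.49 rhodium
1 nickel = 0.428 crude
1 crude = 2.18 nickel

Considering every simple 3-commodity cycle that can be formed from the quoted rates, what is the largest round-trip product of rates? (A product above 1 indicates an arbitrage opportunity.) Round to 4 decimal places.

0.9168

rhodium→nickel→crude→rhodium: 0.714 × 0.428 × 3 = 0.91678
natgas→rhodium→crude→natgas: 0.49 × 0.305 × 6.05 = 0.90417
rhodium→crude→nickel→rhodium: 0.305 × 2.18 × 1.3 = 0.86437
Maximum is rhodium→nickel→crude→rhodium at 0.9168; no arbitrage — every cycle loses value.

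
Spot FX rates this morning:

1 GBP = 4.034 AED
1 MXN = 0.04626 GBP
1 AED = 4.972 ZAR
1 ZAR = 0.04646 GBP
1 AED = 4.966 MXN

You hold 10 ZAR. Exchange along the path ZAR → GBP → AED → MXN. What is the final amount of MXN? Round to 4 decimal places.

10 ZAR × 0.04646 = 0.4646 GBP
0.4646 GBP × 4.034 = 1.8741964 AED
1.8741964 AED × 4.966 = 9.3072593224 MXN

9.3073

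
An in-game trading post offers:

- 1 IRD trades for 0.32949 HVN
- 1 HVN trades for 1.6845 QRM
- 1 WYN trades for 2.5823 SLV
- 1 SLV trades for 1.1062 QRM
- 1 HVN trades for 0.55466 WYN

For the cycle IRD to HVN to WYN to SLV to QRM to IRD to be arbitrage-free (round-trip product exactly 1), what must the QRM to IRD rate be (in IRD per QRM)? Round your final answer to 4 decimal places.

1.9155

Known legs of the cycle: 0.32949 × 0.55466 × 2.5823 × 1.1062 = 0.522046796405316084
For no arbitrage the full-cycle product must be 1, so the missing rate is 1 / 0.522046796405316084 ≈ 1.915537.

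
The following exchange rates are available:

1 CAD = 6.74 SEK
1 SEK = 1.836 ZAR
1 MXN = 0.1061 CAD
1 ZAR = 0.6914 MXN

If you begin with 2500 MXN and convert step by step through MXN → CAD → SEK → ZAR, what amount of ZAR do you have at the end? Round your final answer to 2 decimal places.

2500 MXN × 0.1061 = 265.25 CAD
265.25 CAD × 6.74 = 1787.785 SEK
1787.785 SEK × 1.836 = 3282.37326 ZAR

3282.37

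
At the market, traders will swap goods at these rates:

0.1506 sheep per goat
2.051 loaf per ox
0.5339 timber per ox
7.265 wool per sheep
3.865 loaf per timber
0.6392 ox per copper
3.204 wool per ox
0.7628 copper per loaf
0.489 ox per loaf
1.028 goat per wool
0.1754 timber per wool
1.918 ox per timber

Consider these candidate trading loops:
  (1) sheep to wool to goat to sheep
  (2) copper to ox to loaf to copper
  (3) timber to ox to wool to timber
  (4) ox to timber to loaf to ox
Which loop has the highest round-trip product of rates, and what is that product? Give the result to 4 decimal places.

1.1247

(1) 7.265 × 1.028 × 0.1506 = 1.12474
(2) 0.6392 × 2.051 × 0.7628 = 1.00003
(3) 1.918 × 3.204 × 0.1754 = 1.07788
(4) 0.5339 × 3.865 × 0.489 = 1.00906
Highest is cycle (1) at 1.1247 (>1, arbitrage).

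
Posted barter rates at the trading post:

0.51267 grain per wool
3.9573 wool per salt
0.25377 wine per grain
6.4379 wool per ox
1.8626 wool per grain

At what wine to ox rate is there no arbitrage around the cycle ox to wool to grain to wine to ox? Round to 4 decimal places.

1.1939

Known legs of the cycle: 6.4379 × 0.51267 × 0.25377 = 0.83757250183761
For no arbitrage the full-cycle product must be 1, so the missing rate is 1 / 0.83757250183761 ≈ 1.193926.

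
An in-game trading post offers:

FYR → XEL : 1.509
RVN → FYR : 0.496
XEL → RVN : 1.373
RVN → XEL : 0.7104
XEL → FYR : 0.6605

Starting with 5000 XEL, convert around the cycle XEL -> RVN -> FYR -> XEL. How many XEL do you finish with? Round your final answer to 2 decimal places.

5000 XEL × 1.373 = 6865 RVN
6865 RVN × 0.496 = 3405.04 FYR
3405.04 FYR × 1.509 = 5138.20536 XEL

5138.21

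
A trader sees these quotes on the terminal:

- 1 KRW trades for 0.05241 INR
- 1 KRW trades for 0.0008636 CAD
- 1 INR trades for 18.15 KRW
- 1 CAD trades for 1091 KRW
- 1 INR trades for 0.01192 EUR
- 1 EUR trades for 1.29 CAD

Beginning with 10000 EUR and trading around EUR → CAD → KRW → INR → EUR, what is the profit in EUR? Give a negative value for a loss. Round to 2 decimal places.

-1207.65

10000 EUR × 1.29 = 12900 CAD
12900 CAD × 1091 = 14073900 KRW
14073900 KRW × 0.05241 = 737613.099 INR
737613.099 INR × 0.01192 = 8792.34814008 EUR
Net change: 8792.34814008 − 10000 = -1207.65185992 EUR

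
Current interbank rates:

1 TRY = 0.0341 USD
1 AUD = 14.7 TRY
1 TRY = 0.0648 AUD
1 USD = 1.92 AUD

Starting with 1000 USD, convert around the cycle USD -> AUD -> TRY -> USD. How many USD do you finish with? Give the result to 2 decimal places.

962.44

1000 USD × 1.92 = 1920 AUD
1920 AUD × 14.7 = 28224 TRY
28224 TRY × 0.0341 = 962.4384 USD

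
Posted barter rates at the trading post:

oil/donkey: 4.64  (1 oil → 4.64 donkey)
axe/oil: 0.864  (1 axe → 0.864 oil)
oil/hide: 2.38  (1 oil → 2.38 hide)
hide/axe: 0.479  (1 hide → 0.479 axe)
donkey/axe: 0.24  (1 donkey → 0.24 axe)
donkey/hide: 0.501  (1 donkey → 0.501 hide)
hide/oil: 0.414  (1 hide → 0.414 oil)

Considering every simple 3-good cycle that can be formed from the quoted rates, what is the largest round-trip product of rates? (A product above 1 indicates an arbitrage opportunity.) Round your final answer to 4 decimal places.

0.9850

oil→hide→axe→oil: 2.38 × 0.479 × 0.864 = 0.98498
oil→donkey→hide→oil: 4.64 × 0.501 × 0.414 = 0.96240
oil→donkey→axe→oil: 4.64 × 0.24 × 0.864 = 0.96215
Maximum is oil→hide→axe→oil at 0.9850; no arbitrage — every cycle loses value.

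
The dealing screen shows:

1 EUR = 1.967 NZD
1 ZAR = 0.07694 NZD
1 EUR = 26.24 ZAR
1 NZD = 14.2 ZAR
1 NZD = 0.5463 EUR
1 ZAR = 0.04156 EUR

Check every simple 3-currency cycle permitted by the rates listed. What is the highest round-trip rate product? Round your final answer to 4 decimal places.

1.1608

EUR→NZD→ZAR→EUR: 1.967 × 14.2 × 0.04156 = 1.16083
EUR→ZAR→NZD→EUR: 26.24 × 0.07694 × 0.5463 = 1.10293
Maximum is EUR→NZD→ZAR→EUR at 1.1608; arbitrage exists.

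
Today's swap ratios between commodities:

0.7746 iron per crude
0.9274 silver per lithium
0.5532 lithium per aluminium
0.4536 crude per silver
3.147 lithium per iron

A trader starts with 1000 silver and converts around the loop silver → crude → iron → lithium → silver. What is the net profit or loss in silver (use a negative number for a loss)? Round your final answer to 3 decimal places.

25.450

1000 silver × 0.4536 = 453.6 crude
453.6 crude × 0.7746 = 351.35856 iron
351.35856 iron × 3.147 = 1105.72538832 lithium
1105.72538832 lithium × 0.9274 = 1025.449725127968 silver
Net change: 1025.449725127968 − 1000 = 25.449725127968 silver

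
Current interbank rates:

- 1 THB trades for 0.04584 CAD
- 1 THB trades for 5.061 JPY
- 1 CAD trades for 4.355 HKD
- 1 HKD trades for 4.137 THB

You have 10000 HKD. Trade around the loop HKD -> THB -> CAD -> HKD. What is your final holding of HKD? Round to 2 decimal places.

10000 HKD × 4.137 = 41370 THB
41370 THB × 0.04584 = 1896.4008 CAD
1896.4008 CAD × 4.355 = 8258.825484 HKD

8258.83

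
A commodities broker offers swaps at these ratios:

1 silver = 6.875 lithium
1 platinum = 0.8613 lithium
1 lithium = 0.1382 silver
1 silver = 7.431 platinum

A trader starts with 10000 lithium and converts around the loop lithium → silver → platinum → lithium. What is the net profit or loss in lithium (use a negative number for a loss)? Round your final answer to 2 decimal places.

-1154.76

10000 lithium × 0.1382 = 1382 silver
1382 silver × 7.431 = 10269.642 platinum
10269.642 platinum × 0.8613 = 8845.2426546 lithium
Net change: 8845.2426546 − 10000 = -1154.7573454 lithium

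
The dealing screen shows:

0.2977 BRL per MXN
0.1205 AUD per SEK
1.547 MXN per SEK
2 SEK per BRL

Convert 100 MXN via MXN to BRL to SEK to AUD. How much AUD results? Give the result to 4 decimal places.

7.1746

100 MXN × 0.2977 = 29.77 BRL
29.77 BRL × 2 = 59.54 SEK
59.54 SEK × 0.1205 = 7.17457 AUD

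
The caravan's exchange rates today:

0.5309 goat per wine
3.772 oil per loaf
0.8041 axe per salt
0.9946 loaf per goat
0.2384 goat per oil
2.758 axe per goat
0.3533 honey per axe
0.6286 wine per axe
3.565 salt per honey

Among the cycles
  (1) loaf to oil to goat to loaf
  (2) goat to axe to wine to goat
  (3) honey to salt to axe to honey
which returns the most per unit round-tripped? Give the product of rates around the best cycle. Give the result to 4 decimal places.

(1) 3.772 × 0.2384 × 0.9946 = 0.89439
(2) 2.758 × 0.6286 × 0.5309 = 0.92041
(3) 3.565 × 0.8041 × 0.3533 = 1.01278
Highest is cycle (3) at 1.0128 (>1, arbitrage).

1.0128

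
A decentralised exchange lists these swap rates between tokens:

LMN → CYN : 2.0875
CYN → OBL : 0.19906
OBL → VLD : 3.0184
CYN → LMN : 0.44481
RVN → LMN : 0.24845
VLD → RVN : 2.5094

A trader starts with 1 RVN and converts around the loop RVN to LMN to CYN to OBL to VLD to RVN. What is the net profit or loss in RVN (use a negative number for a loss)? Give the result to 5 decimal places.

-0.21802

1 RVN × 0.24845 = 0.24845 LMN
0.24845 LMN × 2.0875 = 0.518639375 CYN
0.518639375 CYN × 0.19906 = 0.1032403539875 OBL
0.1032403539875 OBL × 3.0184 = 0.31162068447587 VLD
0.31162068447587 VLD × 2.5094 = 0.781980945623748178 RVN
Net change: 0.781980945623748178 − 1 = -0.218019054376251822 RVN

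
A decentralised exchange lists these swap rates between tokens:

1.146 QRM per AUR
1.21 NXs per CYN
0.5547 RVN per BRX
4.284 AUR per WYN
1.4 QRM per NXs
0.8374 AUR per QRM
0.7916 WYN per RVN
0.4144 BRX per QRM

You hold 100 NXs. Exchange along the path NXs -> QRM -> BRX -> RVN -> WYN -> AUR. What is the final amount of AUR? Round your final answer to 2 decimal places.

109.13

100 NXs × 1.4 = 140 QRM
140 QRM × 0.4144 = 58.016 BRX
58.016 BRX × 0.5547 = 32.1814752 RVN
32.1814752 RVN × 0.7916 = 25.47485576832 WYN
25.47485576832 WYN × 4.284 = 109.13428211148288 AUR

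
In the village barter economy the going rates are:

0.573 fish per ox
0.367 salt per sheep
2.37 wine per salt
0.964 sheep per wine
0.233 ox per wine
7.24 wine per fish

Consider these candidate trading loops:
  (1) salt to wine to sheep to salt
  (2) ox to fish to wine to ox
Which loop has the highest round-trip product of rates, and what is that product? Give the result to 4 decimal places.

0.9666

(1) 2.37 × 0.964 × 0.367 = 0.83848
(2) 0.573 × 7.24 × 0.233 = 0.96661
Highest is cycle (2) at 0.9666 (≤1, no arbitrage).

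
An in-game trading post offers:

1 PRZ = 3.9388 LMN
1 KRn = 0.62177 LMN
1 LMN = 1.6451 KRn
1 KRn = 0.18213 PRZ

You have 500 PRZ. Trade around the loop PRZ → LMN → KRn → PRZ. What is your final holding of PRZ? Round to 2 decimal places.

590.08

500 PRZ × 3.9388 = 1969.4 LMN
1969.4 LMN × 1.6451 = 3239.85994 KRn
3239.85994 KRn × 0.18213 = 590.0756908722 PRZ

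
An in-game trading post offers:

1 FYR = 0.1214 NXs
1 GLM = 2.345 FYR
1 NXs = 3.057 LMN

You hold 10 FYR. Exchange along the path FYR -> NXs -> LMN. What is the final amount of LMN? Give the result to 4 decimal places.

10 FYR × 0.1214 = 1.214 NXs
1.214 NXs × 3.057 = 3.711198 LMN

3.7112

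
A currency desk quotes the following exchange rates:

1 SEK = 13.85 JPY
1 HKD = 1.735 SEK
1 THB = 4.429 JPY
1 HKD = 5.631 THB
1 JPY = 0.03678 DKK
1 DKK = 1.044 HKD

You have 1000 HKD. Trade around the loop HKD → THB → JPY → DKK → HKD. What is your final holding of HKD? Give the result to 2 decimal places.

957.64

1000 HKD × 5.631 = 5631 THB
5631 THB × 4.429 = 24939.699 JPY
24939.699 JPY × 0.03678 = 917.28212922 DKK
917.28212922 DKK × 1.044 = 957.64254290568 HKD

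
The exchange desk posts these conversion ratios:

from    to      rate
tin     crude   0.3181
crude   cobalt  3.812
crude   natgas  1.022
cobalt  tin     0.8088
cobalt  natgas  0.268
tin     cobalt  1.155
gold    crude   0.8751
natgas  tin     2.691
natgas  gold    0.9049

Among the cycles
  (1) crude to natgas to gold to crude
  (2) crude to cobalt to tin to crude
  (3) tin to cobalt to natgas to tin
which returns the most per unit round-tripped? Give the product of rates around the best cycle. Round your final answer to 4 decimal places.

0.9807

(1) 1.022 × 0.9049 × 0.8751 = 0.80930
(2) 3.812 × 0.8088 × 0.3181 = 0.98075
(3) 1.155 × 0.268 × 2.691 = 0.83297
Highest is cycle (2) at 0.9807 (≤1, no arbitrage).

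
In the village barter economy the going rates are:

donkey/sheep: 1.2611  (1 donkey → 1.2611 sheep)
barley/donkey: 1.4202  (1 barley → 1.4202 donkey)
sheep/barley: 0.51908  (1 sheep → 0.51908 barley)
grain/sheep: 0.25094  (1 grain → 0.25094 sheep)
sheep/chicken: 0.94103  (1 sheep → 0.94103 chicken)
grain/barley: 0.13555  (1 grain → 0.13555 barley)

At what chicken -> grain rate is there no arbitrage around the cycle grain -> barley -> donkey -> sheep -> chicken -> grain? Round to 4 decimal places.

4.3772

Known legs of the cycle: 0.13555 × 1.4202 × 1.2611 × 0.94103 = 0.22845571400658663
For no arbitrage the full-cycle product must be 1, so the missing rate is 1 / 0.22845571400658663 ≈ 4.377216.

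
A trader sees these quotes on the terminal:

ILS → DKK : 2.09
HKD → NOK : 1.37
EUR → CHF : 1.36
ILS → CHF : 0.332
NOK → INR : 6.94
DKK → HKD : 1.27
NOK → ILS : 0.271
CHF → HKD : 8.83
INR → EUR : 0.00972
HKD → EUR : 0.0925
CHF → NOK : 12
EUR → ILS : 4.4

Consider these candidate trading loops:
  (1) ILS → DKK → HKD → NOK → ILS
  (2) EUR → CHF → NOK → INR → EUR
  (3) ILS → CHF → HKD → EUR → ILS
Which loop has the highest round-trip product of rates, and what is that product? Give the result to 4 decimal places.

1.1931

(1) 2.09 × 1.27 × 1.37 × 0.271 = 0.98546
(2) 1.36 × 12 × 6.94 × 0.00972 = 1.10089
(3) 0.332 × 8.83 × 0.0925 × 4.4 = 1.19314
Highest is cycle (3) at 1.1931 (>1, arbitrage).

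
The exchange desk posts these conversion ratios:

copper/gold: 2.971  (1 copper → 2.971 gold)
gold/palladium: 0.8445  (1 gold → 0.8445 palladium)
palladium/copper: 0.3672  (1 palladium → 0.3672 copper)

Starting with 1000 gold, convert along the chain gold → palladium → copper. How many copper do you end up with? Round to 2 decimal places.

1000 gold × 0.8445 = 844.5 palladium
844.5 palladium × 0.3672 = 310.1004 copper

310.10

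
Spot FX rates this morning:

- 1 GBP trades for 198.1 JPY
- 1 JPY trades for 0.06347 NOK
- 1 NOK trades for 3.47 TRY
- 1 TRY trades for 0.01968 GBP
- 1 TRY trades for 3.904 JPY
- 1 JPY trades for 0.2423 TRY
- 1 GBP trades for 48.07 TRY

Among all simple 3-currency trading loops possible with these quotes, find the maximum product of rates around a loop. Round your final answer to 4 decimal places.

JPY→TRY→GBP→JPY: 0.2423 × 0.01968 × 198.1 = 0.94463
JPY→NOK→TRY→JPY: 0.06347 × 3.47 × 3.904 = 0.85982
Maximum is JPY→TRY→GBP→JPY at 0.9446; no arbitrage — every cycle loses value.

0.9446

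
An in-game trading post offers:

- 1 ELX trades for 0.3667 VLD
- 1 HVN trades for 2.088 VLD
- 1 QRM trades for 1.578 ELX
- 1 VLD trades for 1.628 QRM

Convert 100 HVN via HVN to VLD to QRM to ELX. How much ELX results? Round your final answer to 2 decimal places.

100 HVN × 2.088 = 208.8 VLD
208.8 VLD × 1.628 = 339.9264 QRM
339.9264 QRM × 1.578 = 536.4038592 ELX

536.40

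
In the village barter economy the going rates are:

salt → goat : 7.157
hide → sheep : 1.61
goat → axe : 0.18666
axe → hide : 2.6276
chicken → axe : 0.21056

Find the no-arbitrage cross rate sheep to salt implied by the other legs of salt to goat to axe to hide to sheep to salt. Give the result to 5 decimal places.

Known legs of the cycle: 7.157 × 0.18666 × 2.6276 × 1.61 = 5.65154783617032
For no arbitrage the full-cycle product must be 1, so the missing rate is 1 / 5.65154783617032 ≈ 0.1769427.

0.17694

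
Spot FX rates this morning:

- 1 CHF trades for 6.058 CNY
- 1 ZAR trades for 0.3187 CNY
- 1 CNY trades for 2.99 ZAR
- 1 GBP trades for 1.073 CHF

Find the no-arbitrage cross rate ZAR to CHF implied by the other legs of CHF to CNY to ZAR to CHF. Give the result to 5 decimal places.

Known legs of the cycle: 6.058 × 2.99 = 18.11342
For no arbitrage the full-cycle product must be 1, so the missing rate is 1 / 18.11342 ≈ 0.0552077.

0.05521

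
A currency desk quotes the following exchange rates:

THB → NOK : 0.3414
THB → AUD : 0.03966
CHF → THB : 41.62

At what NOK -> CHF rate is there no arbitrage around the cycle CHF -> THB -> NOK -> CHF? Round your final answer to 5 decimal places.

Known legs of the cycle: 41.62 × 0.3414 = 14.209068
For no arbitrage the full-cycle product must be 1, so the missing rate is 1 / 14.209068 ≈ 0.0703776.

0.07038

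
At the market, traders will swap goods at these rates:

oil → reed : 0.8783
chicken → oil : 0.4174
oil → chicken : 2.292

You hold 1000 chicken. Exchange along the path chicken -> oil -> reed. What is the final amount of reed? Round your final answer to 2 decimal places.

366.60

1000 chicken × 0.4174 = 417.4 oil
417.4 oil × 0.8783 = 366.60242 reed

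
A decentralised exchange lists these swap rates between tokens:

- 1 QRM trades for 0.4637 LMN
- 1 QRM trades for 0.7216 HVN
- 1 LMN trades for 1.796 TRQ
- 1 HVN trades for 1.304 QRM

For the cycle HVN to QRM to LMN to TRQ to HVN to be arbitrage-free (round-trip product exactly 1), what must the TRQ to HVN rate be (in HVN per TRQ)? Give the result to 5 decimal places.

Known legs of the cycle: 1.304 × 0.4637 × 1.796 = 1.0859779808
For no arbitrage the full-cycle product must be 1, so the missing rate is 1 / 1.0859779808 ≈ 0.9208290.

0.92083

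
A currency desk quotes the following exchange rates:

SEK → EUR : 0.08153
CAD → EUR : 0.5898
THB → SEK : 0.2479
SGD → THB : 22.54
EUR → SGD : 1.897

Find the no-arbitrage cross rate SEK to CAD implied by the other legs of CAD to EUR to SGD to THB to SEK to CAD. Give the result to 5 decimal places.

0.15995

Known legs of the cycle: 0.5898 × 1.897 × 22.54 × 0.2479 = 6.2517634566996
For no arbitrage the full-cycle product must be 1, so the missing rate is 1 / 6.2517634566996 ≈ 0.1599549.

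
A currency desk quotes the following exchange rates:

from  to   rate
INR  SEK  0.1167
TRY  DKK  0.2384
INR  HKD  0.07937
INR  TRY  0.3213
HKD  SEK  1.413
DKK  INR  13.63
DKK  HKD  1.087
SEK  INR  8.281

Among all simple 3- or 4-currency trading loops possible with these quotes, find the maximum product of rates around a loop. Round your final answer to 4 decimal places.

1.0440

INR→TRY→DKK→INR: 0.3213 × 0.2384 × 13.63 = 1.04403
SEK→INR→HKD→SEK: 8.281 × 0.07937 × 1.413 = 0.92871
Maximum is INR→TRY→DKK→INR at 1.0440; arbitrage exists.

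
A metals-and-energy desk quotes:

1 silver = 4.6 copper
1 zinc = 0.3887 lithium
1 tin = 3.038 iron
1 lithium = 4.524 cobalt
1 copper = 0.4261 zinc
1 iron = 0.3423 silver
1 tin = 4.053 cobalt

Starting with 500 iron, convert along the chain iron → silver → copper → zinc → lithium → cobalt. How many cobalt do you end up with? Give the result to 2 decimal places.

500 iron × 0.3423 = 171.15 silver
171.15 silver × 4.6 = 787.29 copper
787.29 copper × 0.4261 = 335.464269 zinc
335.464269 zinc × 0.3887 = 130.3949613603 lithium
130.3949613603 lithium × 4.524 = 589.9068051939972 cobalt

589.91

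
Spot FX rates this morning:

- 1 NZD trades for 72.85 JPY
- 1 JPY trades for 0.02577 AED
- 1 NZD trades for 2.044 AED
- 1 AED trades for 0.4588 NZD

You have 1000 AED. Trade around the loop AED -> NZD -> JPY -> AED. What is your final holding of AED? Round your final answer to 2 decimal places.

861.33

1000 AED × 0.4588 = 458.8 NZD
458.8 NZD × 72.85 = 33423.58 JPY
33423.58 JPY × 0.02577 = 861.3256566 AED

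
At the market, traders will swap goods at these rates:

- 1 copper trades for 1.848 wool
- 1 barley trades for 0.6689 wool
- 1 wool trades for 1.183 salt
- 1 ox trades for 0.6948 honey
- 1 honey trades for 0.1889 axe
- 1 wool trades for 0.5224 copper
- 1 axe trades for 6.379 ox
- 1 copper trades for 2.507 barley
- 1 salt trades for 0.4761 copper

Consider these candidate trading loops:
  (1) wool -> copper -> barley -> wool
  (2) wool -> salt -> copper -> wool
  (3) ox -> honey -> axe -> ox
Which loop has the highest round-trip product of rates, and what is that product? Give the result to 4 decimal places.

(1) 0.5224 × 2.507 × 0.6689 = 0.87603
(2) 1.183 × 0.4761 × 1.848 = 1.04084
(3) 0.6948 × 0.1889 × 6.379 = 0.83723
Highest is cycle (2) at 1.0408 (>1, arbitrage).

1.0408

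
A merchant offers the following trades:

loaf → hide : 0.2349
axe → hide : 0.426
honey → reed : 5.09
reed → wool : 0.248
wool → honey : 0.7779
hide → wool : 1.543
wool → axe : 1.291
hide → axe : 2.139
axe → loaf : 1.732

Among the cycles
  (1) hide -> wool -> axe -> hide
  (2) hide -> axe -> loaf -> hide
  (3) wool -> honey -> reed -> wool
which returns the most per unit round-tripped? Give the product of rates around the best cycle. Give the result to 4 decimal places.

0.9820

(1) 1.543 × 1.291 × 0.426 = 0.84860
(2) 2.139 × 1.732 × 0.2349 = 0.87025
(3) 0.7779 × 5.09 × 0.248 = 0.98196
Highest is cycle (3) at 0.9820 (≤1, no arbitrage).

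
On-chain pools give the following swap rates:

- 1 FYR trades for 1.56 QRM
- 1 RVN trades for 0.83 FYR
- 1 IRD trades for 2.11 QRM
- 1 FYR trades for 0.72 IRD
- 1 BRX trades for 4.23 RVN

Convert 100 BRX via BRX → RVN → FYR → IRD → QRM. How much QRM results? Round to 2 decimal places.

533.38

100 BRX × 4.23 = 423 RVN
423 RVN × 0.83 = 351.09 FYR
351.09 FYR × 0.72 = 252.7848 IRD
252.7848 IRD × 2.11 = 533.375928 QRM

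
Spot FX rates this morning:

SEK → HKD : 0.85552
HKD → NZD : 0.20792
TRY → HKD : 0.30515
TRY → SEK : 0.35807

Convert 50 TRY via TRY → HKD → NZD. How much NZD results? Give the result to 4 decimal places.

50 TRY × 0.30515 = 15.2575 HKD
15.2575 HKD × 0.20792 = 3.1723394 NZD

3.1723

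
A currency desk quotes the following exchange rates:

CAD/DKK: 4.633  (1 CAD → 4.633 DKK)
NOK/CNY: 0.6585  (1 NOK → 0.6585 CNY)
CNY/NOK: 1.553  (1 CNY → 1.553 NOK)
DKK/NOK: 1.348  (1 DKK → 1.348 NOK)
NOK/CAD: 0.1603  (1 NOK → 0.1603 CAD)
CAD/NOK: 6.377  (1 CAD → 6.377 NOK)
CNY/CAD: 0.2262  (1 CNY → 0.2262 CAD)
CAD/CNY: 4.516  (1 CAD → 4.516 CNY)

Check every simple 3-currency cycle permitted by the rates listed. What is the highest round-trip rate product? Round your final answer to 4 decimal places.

1.1242

CAD→CNY→NOK→CAD: 4.516 × 1.553 × 0.1603 = 1.12424
DKK→NOK→CAD→DKK: 1.348 × 0.1603 × 4.633 = 1.00112
CAD→NOK→CNY→CAD: 6.377 × 0.6585 × 0.2262 = 0.94987
Maximum is CAD→CNY→NOK→CAD at 1.1242; arbitrage exists.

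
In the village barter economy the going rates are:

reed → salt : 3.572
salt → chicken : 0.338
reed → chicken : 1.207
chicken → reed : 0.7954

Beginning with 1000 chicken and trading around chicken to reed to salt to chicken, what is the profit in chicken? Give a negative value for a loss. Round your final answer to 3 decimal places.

-39.685

1000 chicken × 0.7954 = 795.4 reed
795.4 reed × 3.572 = 2841.1688 salt
2841.1688 salt × 0.338 = 960.3150544 chicken
Net change: 960.3150544 − 1000 = -39.6849456 chicken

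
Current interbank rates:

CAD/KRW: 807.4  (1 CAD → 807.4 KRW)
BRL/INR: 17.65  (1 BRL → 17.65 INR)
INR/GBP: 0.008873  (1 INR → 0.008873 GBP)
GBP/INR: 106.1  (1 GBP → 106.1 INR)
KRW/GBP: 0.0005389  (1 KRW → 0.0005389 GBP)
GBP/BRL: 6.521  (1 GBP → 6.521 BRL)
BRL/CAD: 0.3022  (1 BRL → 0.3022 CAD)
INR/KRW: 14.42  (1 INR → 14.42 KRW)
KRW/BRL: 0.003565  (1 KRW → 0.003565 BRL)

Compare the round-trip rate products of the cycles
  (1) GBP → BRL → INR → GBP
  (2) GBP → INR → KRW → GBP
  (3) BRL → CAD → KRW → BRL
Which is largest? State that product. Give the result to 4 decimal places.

1.0212

(1) 6.521 × 17.65 × 0.008873 = 1.02124
(2) 106.1 × 14.42 × 0.0005389 = 0.82450
(3) 0.3022 × 807.4 × 0.003565 = 0.86985
Highest is cycle (1) at 1.0212 (>1, arbitrage).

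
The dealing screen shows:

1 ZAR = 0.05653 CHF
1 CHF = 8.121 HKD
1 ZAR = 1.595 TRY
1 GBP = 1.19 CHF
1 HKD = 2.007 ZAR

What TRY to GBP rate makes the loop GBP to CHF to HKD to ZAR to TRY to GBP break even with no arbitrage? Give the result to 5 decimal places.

0.03232

Known legs of the cycle: 1.19 × 8.121 × 2.007 × 1.595 = 30.93602654835
For no arbitrage the full-cycle product must be 1, so the missing rate is 1 / 30.93602654835 ≈ 0.0323248.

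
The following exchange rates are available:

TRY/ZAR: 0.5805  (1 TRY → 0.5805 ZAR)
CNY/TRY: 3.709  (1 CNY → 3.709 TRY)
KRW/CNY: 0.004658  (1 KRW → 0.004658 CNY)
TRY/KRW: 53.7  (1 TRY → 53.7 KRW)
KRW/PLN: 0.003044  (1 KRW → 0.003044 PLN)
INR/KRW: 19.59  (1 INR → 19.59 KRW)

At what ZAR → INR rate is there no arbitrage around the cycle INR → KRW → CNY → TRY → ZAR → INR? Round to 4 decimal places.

Known legs of the cycle: 19.59 × 0.004658 × 3.709 × 0.5805 = 0.19646852180139
For no arbitrage the full-cycle product must be 1, so the missing rate is 1 / 0.19646852180139 ≈ 5.089874.

5.0899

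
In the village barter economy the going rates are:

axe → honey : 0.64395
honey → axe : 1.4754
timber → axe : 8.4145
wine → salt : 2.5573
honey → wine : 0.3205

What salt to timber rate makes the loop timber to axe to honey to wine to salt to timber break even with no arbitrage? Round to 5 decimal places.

Known legs of the cycle: 8.4145 × 0.64395 × 0.3205 × 2.5573 = 4.44109613986807875
For no arbitrage the full-cycle product must be 1, so the missing rate is 1 / 4.44109613986807875 ≈ 0.2251696.

0.22517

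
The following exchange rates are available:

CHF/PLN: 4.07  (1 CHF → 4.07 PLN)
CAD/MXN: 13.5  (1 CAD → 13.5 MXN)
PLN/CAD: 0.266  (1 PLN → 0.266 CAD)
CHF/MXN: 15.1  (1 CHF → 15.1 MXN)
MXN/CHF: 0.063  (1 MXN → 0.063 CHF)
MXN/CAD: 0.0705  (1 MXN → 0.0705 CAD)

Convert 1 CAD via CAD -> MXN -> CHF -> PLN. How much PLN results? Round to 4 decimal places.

1 CAD × 13.5 = 13.5 MXN
13.5 MXN × 0.063 = 0.8505 CHF
0.8505 CHF × 4.07 = 3.461535 PLN

3.4615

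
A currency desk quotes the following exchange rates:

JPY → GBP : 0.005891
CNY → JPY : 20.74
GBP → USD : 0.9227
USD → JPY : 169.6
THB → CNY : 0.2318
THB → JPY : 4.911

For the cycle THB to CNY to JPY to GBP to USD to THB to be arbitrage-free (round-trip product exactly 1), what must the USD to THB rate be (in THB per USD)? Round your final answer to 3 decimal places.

38.267

Known legs of the cycle: 0.2318 × 20.74 × 0.005891 × 0.9227 = 0.0261319444927724
For no arbitrage the full-cycle product must be 1, so the missing rate is 1 / 0.0261319444927724 ≈ 38.26734.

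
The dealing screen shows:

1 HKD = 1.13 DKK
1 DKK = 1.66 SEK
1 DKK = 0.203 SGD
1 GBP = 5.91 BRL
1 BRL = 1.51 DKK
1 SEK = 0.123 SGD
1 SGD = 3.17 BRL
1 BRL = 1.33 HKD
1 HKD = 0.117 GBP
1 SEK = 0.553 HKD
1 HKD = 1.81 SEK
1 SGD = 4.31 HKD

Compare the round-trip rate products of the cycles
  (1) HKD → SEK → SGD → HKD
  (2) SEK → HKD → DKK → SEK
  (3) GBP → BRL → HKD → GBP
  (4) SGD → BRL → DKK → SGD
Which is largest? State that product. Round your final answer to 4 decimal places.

(1) 1.81 × 0.123 × 4.31 = 0.95954
(2) 0.553 × 1.13 × 1.66 = 1.03732
(3) 5.91 × 1.33 × 0.117 = 0.91966
(4) 3.17 × 1.51 × 0.203 = 0.97170
Highest is cycle (2) at 1.0373 (>1, arbitrage).

1.0373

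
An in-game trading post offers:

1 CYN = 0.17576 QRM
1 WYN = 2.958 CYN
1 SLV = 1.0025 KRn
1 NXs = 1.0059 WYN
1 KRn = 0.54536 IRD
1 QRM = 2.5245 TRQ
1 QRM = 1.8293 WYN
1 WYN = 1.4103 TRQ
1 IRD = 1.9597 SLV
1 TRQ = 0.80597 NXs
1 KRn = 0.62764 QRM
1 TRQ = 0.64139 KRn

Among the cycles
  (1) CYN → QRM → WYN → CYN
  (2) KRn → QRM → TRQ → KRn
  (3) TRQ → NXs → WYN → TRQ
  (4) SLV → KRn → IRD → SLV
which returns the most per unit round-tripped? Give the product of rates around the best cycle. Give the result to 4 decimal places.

(1) 0.17576 × 1.8293 × 2.958 = 0.95105
(2) 0.62764 × 2.5245 × 0.64139 = 1.01627
(3) 0.80597 × 1.0059 × 1.4103 = 1.14337
(4) 1.0025 × 0.54536 × 1.9597 = 1.07141
Highest is cycle (3) at 1.1434 (>1, arbitrage).

1.1434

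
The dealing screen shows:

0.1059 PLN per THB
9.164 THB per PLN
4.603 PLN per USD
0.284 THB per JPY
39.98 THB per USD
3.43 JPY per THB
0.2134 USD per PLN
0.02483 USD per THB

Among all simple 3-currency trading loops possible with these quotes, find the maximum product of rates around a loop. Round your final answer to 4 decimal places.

1.0474

USD→PLN→THB→USD: 4.603 × 9.164 × 0.02483 = 1.04738
USD→THB→PLN→USD: 39.98 × 0.1059 × 0.2134 = 0.90351
Maximum is USD→PLN→THB→USD at 1.0474; arbitrage exists.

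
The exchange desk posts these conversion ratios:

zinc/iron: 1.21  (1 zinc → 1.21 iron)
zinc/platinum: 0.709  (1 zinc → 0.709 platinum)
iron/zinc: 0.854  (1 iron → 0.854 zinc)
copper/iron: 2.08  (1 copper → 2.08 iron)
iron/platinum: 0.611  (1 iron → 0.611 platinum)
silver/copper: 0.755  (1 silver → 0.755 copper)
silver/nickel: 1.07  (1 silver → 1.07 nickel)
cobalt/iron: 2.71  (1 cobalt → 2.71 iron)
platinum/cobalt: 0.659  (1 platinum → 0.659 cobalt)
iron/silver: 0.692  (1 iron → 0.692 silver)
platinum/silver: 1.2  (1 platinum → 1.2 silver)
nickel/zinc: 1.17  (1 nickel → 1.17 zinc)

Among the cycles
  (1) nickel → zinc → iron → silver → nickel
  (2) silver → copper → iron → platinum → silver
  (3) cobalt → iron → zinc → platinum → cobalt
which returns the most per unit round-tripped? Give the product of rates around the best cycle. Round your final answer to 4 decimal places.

(1) 1.17 × 1.21 × 0.692 × 1.07 = 1.04824
(2) 0.755 × 2.08 × 0.611 × 1.2 = 1.15142
(3) 2.71 × 0.854 × 0.709 × 0.659 = 1.08133
Highest is cycle (2) at 1.1514 (>1, arbitrage).

1.1514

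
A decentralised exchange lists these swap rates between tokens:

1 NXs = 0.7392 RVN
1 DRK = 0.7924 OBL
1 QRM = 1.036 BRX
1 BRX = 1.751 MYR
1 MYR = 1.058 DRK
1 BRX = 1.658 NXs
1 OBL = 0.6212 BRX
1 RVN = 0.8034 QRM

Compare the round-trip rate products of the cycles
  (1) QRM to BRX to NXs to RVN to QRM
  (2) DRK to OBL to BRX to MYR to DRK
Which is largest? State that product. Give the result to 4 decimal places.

(1) 1.036 × 1.658 × 0.7392 × 0.8034 = 1.02009
(2) 0.7924 × 0.6212 × 1.751 × 1.058 = 0.91190
Highest is cycle (1) at 1.0201 (>1, arbitrage).

1.0201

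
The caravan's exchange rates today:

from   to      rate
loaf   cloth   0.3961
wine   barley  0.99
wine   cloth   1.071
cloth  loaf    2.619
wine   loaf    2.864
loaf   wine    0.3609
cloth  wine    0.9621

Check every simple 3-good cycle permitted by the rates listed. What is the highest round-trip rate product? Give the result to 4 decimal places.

1.0914

cloth→wine→loaf→cloth: 0.9621 × 2.864 × 0.3961 = 1.09144
cloth→loaf→wine→cloth: 2.619 × 0.3609 × 1.071 = 1.01231
Maximum is cloth→wine→loaf→cloth at 1.0914; arbitrage exists.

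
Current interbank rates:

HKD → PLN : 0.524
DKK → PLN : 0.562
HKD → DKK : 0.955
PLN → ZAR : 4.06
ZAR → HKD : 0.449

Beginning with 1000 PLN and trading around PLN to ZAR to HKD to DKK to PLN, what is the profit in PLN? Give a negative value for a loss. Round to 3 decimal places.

1000 PLN × 4.06 = 4060 ZAR
4060 ZAR × 0.449 = 1822.94 HKD
1822.94 HKD × 0.955 = 1740.9077 DKK
1740.9077 DKK × 0.562 = 978.3901274 PLN
Net change: 978.3901274 − 1000 = -21.6098726 PLN

-21.610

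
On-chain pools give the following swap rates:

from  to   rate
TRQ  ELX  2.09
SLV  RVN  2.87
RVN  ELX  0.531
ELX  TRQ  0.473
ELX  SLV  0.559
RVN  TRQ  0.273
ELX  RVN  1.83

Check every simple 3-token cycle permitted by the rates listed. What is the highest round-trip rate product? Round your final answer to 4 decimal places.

1.0441

RVN→TRQ→ELX→RVN: 0.273 × 2.09 × 1.83 = 1.04414
RVN→ELX→SLV→RVN: 0.531 × 0.559 × 2.87 = 0.85190
Maximum is RVN→TRQ→ELX→RVN at 1.0441; arbitrage exists.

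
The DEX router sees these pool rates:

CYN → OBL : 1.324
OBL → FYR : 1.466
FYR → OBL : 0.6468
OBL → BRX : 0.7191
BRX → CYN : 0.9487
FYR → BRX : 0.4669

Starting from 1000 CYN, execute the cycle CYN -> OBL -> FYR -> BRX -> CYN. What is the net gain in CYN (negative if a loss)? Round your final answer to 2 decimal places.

1000 CYN × 1.324 = 1324 OBL
1324 OBL × 1.466 = 1940.984 FYR
1940.984 FYR × 0.4669 = 906.2454296 BRX
906.2454296 BRX × 0.9487 = 859.75503906152 CYN
Net change: 859.75503906152 − 1000 = -140.24496093848 CYN

-140.24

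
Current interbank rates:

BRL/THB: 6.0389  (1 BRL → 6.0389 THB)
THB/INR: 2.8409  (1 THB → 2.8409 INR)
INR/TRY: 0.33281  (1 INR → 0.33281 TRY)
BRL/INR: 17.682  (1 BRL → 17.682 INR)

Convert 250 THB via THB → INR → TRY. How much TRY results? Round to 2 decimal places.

250 THB × 2.8409 = 710.225 INR
710.225 INR × 0.33281 = 236.36998225 TRY

236.37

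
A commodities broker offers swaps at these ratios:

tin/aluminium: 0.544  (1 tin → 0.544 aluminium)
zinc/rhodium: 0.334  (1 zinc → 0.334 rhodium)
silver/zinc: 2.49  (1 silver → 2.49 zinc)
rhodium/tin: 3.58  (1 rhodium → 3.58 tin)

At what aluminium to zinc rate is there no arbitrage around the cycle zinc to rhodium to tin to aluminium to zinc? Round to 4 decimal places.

1.5373

Known legs of the cycle: 0.334 × 3.58 × 0.544 = 0.65047168
For no arbitrage the full-cycle product must be 1, so the missing rate is 1 / 0.65047168 ≈ 1.537346.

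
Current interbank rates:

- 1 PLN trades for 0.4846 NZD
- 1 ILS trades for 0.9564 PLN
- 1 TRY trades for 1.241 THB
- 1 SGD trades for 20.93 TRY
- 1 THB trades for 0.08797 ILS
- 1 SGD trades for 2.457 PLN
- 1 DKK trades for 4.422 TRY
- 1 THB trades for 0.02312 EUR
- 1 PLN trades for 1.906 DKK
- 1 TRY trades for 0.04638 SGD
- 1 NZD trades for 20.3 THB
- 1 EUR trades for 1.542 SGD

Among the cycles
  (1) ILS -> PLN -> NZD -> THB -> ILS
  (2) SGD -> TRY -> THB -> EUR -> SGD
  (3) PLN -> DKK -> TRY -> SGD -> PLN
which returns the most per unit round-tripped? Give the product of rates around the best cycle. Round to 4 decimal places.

(1) 0.9564 × 0.4846 × 20.3 × 0.08797 = 0.82766
(2) 20.93 × 1.241 × 0.02312 × 1.542 = 0.92600
(3) 1.906 × 4.422 × 0.04638 × 2.457 = 0.96046
Highest is cycle (3) at 0.9605 (≤1, no arbitrage).

0.9605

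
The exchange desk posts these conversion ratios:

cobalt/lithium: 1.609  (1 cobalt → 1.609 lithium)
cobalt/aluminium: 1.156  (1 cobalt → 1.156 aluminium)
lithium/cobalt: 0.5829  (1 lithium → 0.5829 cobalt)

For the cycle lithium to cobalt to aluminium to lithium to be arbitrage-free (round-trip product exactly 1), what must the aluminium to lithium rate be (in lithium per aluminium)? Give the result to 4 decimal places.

Known legs of the cycle: 0.5829 × 1.156 = 0.6738324
For no arbitrage the full-cycle product must be 1, so the missing rate is 1 / 0.6738324 ≈ 1.484049.

1.4840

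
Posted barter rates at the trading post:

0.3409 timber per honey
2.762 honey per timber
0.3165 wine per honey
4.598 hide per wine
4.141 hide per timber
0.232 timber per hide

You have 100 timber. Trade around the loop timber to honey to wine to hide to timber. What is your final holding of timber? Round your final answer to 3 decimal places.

100 timber × 2.762 = 276.2 honey
276.2 honey × 0.3165 = 87.4173 wine
87.4173 wine × 4.598 = 401.9447454 hide
401.9447454 hide × 0.232 = 93.2511809328 timber

93.251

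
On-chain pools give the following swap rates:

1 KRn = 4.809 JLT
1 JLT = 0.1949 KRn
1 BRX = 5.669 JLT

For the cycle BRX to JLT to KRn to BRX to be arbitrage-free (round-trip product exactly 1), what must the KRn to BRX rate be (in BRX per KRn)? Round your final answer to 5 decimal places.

0.90507

Known legs of the cycle: 5.669 × 0.1949 = 1.1048881
For no arbitrage the full-cycle product must be 1, so the missing rate is 1 / 1.1048881 ≈ 0.9050690.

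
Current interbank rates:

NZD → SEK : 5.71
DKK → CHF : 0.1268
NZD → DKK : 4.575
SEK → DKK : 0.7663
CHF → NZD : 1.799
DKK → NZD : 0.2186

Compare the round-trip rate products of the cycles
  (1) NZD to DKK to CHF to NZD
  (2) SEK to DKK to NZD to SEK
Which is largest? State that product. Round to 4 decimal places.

1.0436

(1) 4.575 × 0.1268 × 1.799 = 1.04362
(2) 0.7663 × 0.2186 × 5.71 = 0.95650
Highest is cycle (1) at 1.0436 (>1, arbitrage).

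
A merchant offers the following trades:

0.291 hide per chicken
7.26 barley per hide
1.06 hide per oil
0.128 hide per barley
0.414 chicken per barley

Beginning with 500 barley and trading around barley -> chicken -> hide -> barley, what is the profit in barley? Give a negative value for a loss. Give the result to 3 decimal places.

500 barley × 0.414 = 207 chicken
207 chicken × 0.291 = 60.237 hide
60.237 hide × 7.26 = 437.32062 barley
Net change: 437.32062 − 500 = -62.67938 barley

-62.679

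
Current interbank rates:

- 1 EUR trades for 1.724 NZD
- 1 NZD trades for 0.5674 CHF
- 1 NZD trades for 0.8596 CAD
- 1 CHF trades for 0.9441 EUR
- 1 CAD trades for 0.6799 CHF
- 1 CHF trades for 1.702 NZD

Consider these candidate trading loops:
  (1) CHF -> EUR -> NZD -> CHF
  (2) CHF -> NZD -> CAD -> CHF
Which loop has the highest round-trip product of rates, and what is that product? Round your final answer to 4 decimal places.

(1) 0.9441 × 1.724 × 0.5674 = 0.92352
(2) 1.702 × 0.8596 × 0.6799 = 0.99472
Highest is cycle (2) at 0.9947 (≤1, no arbitrage).

0.9947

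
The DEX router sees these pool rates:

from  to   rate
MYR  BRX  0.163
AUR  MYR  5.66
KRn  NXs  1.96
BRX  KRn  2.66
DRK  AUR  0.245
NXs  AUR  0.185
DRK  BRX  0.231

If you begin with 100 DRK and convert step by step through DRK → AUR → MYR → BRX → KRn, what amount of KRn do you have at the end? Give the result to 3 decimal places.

60.125

100 DRK × 0.245 = 24.5 AUR
24.5 AUR × 5.66 = 138.67 MYR
138.67 MYR × 0.163 = 22.60321 BRX
22.60321 BRX × 2.66 = 60.1245386 KRn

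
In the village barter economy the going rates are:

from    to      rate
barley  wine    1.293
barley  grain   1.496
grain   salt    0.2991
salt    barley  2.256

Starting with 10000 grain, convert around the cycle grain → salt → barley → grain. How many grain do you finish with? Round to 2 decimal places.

10094.55

10000 grain × 0.2991 = 2991 salt
2991 salt × 2.256 = 6747.696 barley
6747.696 barley × 1.496 = 10094.553216 grain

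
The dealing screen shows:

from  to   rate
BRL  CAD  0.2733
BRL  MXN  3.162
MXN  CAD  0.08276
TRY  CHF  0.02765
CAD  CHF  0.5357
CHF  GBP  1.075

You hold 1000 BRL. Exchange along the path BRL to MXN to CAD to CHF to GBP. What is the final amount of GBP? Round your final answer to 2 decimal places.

150.70

1000 BRL × 3.162 = 3162 MXN
3162 MXN × 0.08276 = 261.68712 CAD
261.68712 CAD × 0.5357 = 140.185790184 CHF
140.185790184 CHF × 1.075 = 150.6997244478 GBP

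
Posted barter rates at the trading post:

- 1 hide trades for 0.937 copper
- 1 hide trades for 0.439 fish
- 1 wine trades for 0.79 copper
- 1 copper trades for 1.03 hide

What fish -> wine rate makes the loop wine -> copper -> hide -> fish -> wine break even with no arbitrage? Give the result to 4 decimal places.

2.7994

Known legs of the cycle: 0.79 × 1.03 × 0.439 = 0.3572143
For no arbitrage the full-cycle product must be 1, so the missing rate is 1 / 0.3572143 ≈ 2.799440.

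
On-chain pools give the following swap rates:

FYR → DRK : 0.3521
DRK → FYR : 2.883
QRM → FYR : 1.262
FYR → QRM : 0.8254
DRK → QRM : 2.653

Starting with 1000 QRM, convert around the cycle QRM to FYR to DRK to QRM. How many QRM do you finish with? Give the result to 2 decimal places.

1000 QRM × 1.262 = 1262 FYR
1262 FYR × 0.3521 = 444.3502 DRK
444.3502 DRK × 2.653 = 1178.8610806 QRM

1178.86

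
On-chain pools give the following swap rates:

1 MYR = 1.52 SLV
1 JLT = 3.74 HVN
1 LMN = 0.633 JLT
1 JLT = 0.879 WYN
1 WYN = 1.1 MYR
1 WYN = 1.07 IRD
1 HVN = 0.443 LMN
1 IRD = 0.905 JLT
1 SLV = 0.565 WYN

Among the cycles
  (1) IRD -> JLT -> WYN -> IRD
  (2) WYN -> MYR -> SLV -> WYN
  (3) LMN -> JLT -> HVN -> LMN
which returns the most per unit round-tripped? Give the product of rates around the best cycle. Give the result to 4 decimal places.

1.0488

(1) 0.905 × 0.879 × 1.07 = 0.85118
(2) 1.1 × 1.52 × 0.565 = 0.94468
(3) 0.633 × 3.74 × 0.443 = 1.04877
Highest is cycle (3) at 1.0488 (>1, arbitrage).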